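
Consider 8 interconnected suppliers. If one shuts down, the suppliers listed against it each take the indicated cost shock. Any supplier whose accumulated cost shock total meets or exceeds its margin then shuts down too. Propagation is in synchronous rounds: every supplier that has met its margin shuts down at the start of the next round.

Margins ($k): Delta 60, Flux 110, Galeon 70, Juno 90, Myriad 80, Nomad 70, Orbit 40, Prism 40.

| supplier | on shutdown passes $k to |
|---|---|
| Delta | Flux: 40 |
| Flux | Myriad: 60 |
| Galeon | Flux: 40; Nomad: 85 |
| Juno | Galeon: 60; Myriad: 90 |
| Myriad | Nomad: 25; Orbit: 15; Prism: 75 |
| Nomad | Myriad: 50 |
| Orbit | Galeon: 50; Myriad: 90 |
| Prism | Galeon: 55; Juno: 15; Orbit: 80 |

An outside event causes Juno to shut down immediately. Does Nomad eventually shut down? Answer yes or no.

yes

Round 1 — Juno shuts down (initial).
  Galeon: +60 → 60 < 70
  Myriad: +90 → 90 ≥ 80
Round 2 — Myriad shuts down.
  Nomad: +25 → 25 < 70
  Orbit: +15 → 15 < 40
  Prism: +75 → 75 ≥ 40
Round 3 — Prism shuts down.
  Galeon: +55 → 115 ≥ 70
  Orbit: +80 → 95 ≥ 40
Round 4 — Galeon, Orbit shut down.
  Flux: +40 → 40 < 110
  Nomad: +85 → 110 ≥ 70
Round 5 — Nomad shuts down.
No further shutdowns.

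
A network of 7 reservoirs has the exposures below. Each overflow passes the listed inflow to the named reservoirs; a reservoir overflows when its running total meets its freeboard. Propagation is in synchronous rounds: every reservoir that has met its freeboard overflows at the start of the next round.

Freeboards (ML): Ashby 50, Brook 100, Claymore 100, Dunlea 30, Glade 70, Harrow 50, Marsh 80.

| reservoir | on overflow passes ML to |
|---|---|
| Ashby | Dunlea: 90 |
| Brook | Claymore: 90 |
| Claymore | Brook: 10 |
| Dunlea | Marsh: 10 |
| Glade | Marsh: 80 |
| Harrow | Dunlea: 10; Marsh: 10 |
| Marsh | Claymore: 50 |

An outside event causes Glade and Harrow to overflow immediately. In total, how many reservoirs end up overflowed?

Round 1 — Glade, Harrow overflow (initial).
  Dunlea: +10 → 10 < 30
  Marsh: +80+10 → 90 ≥ 80
Round 2 — Marsh overflows.
  Claymore: +50 → 50 < 100
No further overflows.

3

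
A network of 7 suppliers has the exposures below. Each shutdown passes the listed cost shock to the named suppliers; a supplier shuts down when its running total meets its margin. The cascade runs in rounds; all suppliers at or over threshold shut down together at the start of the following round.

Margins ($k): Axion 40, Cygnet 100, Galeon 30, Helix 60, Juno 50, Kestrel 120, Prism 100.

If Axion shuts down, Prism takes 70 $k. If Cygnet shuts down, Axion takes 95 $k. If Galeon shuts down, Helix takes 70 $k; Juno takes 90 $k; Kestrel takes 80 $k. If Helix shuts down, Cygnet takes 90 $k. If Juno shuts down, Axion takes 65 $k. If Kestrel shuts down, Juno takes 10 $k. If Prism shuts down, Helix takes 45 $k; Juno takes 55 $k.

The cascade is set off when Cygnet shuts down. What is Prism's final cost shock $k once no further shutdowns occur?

70

Round 1 — Cygnet shuts down (initial).
  Axion: +95 → 95 ≥ 40
Round 2 — Axion shuts down.
  Prism: +70 → 70 < 100
No further shutdowns.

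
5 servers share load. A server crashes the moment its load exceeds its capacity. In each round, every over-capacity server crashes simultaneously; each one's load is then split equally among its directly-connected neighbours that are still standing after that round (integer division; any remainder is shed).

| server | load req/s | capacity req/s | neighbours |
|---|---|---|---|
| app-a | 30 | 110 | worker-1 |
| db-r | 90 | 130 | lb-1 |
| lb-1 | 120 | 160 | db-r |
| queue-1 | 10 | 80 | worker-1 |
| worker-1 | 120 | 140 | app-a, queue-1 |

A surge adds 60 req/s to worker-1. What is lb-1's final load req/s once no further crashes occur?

Round 1 — worker-1 at 180 > 140. worker-1 crashes.
  worker-1 sheds 180 req/s to app-a, queue-1: 90 each.
    app-a: 30+90 = 120 > 110
    queue-1: 10+90 = 100 > 80
Round 2 — app-a, queue-1 crash.
  app-a sheds 120 req/s: no online neighbours, lost.
  queue-1 sheds 100 req/s: no online neighbours, lost.
No further crashes.

120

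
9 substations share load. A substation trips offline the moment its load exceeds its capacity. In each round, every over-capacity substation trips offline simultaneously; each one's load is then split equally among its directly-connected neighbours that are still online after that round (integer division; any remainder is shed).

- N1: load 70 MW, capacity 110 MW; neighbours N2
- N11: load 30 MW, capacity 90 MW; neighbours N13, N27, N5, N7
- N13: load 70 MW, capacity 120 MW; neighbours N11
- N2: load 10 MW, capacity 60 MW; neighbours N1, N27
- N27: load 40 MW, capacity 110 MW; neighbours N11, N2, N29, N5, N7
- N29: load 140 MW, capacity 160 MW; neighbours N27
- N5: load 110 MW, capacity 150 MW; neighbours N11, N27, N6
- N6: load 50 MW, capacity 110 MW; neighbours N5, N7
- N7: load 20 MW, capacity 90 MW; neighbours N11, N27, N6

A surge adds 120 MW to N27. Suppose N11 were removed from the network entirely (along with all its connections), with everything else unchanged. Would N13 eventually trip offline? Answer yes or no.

no

With N11 removed:
Round 1 — N27 at 160 > 110. N27 trips offline.
  N27 sheds 160 MW to N2, N29, N5, N7: 40 each.
    N2: 10+40 = 50 ≤ 60
    N29: 140+40 = 180 > 160
    N5: 110+40 = 150 ≤ 150
    N7: 20+40 = 60 ≤ 90
Round 2 — N29 trips offline.
  N29 sheds 180 MW: no online neighbours, lost.
No further trips.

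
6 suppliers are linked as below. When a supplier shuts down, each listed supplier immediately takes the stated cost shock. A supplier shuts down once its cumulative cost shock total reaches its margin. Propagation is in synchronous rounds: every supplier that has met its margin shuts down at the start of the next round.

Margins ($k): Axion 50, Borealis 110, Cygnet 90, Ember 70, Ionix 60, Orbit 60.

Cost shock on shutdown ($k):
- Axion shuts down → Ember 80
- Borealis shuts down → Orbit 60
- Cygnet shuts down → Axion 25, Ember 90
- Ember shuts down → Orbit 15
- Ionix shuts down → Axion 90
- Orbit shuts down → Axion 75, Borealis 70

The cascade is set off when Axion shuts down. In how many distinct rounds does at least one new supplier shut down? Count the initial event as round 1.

2

Round 1 — Axion shuts down (initial).
  Ember: +80 → 80 ≥ 70
Round 2 — Ember shuts down.
  Orbit: +15 → 15 < 60
No further shutdowns.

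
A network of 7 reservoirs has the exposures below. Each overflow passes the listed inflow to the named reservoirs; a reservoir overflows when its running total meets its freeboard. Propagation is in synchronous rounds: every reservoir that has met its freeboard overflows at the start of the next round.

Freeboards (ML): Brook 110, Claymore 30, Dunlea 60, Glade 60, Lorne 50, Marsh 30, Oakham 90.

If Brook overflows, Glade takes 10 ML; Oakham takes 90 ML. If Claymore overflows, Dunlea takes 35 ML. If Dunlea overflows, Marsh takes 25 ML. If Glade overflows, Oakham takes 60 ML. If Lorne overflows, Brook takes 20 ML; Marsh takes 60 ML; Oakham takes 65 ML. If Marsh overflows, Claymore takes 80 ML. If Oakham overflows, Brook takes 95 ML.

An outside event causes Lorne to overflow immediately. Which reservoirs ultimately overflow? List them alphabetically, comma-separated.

Claymore, Lorne, Marsh

Round 1 — Lorne overflows (initial).
  Brook: +20 → 20 < 110
  Marsh: +60 → 60 ≥ 30
  Oakham: +65 → 65 < 90
Round 2 — Marsh overflows.
  Claymore: +80 → 80 ≥ 30
Round 3 — Claymore overflows.
  Dunlea: +35 → 35 < 60
No further overflows.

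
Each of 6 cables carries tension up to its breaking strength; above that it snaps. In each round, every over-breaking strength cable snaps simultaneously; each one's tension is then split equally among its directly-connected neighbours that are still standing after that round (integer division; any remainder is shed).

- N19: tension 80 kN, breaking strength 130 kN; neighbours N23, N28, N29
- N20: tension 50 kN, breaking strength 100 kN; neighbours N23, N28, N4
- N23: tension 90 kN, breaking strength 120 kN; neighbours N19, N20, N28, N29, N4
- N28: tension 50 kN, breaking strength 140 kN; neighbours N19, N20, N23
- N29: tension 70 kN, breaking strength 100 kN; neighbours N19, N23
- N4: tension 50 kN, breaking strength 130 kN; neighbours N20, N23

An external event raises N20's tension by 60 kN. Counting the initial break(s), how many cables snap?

5

Round 1 — N20 at 110 > 100. N20 snaps.
  N20 sheds 110 kN to N23, N28, N4: 36 each (2 lost).
    N23: 90+36 = 126 > 120
    N28: 50+36 = 86 ≤ 140
    N4: 50+36 = 86 ≤ 130
Round 2 — N23 snaps.
  N23 sheds 126 kN to N19, N28, N29, N4: 31 each (2 lost).
    N19: 80+31 = 111 ≤ 130
    N28: 86+31 = 117 ≤ 140
    N29: 70+31 = 101 > 100
    N4: 86+31 = 117 ≤ 130
Round 3 — N29 snaps.
  N29 sheds 101 kN to N19: 101 each.
    N19: 111+101 = 212 > 130
Round 4 — N19 snaps.
  N19 sheds 212 kN to N28: 212 each.
    N28: 117+212 = 329 > 140
Round 5 — N28 snaps.
  N28 sheds 329 kN: no online neighbours, lost.
No further breaks.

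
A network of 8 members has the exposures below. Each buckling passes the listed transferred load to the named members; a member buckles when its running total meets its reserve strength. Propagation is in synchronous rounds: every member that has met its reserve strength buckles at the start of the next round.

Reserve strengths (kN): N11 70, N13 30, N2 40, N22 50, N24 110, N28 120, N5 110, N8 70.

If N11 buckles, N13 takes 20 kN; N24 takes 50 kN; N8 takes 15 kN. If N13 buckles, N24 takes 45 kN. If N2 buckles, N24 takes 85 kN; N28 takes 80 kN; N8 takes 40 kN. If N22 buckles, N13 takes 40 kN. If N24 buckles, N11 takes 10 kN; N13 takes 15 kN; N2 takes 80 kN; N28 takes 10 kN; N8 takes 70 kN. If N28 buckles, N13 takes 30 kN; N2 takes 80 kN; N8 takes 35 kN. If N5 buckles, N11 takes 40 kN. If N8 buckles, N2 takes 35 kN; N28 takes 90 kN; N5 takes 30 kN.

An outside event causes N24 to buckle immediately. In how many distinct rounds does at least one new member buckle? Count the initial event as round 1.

Round 1 — N24 buckles (initial).
  N11: +10 → 10 < 70
  N13: +15 → 15 < 30
  N2: +80 → 80 ≥ 40
  N28: +10 → 10 < 120
  N8: +70 → 70 ≥ 70
Round 2 — N2, N8 buckle.
  N28: +80+90 → 180 ≥ 120
  N5: +30 → 30 < 110
Round 3 — N28 buckles.
  N13: +30 → 45 ≥ 30
Round 4 — N13 buckles.
No further bucklings.

4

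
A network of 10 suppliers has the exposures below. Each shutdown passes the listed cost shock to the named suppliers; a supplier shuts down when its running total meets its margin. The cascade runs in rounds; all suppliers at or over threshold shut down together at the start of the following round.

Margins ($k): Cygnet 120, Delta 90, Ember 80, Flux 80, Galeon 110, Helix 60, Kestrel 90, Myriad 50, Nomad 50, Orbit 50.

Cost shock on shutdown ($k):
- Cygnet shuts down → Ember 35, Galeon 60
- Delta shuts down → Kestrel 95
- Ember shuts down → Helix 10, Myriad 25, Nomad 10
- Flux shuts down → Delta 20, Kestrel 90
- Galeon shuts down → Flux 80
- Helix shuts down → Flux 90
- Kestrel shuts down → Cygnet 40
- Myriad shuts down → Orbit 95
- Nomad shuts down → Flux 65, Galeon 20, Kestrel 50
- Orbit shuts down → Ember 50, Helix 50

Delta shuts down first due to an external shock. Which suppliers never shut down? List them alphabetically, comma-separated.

Cygnet, Ember, Flux, Galeon, Helix, Myriad, Nomad, Orbit

Round 1 — Delta shuts down (initial).
  Kestrel: +95 → 95 ≥ 90
Round 2 — Kestrel shuts down.
  Cygnet: +40 → 40 < 120
No further shutdowns.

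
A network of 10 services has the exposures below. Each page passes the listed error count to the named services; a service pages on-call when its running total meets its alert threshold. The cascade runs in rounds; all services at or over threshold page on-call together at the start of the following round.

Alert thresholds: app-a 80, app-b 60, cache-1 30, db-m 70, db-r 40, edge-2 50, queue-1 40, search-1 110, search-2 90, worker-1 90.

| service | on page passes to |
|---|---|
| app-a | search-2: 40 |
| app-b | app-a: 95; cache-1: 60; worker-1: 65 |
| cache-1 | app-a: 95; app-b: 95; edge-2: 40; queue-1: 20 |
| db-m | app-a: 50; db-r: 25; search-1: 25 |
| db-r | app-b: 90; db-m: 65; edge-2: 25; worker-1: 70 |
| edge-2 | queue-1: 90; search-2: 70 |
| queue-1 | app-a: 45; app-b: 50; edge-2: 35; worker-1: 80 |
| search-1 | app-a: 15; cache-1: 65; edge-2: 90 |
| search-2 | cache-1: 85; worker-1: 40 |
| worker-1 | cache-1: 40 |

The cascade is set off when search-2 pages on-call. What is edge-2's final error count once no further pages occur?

Round 1 — search-2 pages on-call (initial).
  cache-1: +85 → 85 ≥ 30
  worker-1: +40 → 40 < 90
Round 2 — cache-1 pages on-call.
  app-a: +95 → 95 ≥ 80
  app-b: +95 → 95 ≥ 60
  edge-2: +40 → 40 < 50
  queue-1: +20 → 20 < 40
Round 3 — app-a, app-b page on-call.
  worker-1: +65 → 105 ≥ 90
Round 4 — worker-1 pages on-call.
No further pages.

40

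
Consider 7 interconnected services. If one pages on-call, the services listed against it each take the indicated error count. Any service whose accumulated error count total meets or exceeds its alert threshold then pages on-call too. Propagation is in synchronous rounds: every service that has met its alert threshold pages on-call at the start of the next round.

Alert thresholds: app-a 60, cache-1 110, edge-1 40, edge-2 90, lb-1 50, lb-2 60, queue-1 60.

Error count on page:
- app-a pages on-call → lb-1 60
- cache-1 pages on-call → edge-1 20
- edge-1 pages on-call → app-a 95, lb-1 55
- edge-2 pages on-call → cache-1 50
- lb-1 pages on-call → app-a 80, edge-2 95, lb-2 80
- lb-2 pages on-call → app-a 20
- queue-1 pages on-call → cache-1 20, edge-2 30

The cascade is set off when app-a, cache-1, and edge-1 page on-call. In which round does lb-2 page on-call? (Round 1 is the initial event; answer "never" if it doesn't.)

3

Round 1 — app-a, cache-1, edge-1 page on-call (initial).
  lb-1: +60+55 → 115 ≥ 50
Round 2 — lb-1 pages on-call.
  edge-2: +95 → 95 ≥ 90
  lb-2: +80 → 80 ≥ 60
Round 3 — edge-2, lb-2 page on-call.
No further pages.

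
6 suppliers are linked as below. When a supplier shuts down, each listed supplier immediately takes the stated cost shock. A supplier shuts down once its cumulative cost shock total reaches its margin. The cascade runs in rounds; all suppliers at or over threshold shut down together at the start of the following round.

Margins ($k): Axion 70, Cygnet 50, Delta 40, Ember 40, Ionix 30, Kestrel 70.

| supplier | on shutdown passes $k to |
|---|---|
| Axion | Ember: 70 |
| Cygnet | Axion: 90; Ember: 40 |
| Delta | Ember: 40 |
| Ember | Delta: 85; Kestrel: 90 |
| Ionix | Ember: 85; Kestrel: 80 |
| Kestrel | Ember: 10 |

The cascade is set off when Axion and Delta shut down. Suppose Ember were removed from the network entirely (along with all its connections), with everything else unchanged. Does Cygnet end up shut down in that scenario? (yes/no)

With Ember removed:
Round 1 — Axion, Delta shut down (initial).
No further shutdowns.

no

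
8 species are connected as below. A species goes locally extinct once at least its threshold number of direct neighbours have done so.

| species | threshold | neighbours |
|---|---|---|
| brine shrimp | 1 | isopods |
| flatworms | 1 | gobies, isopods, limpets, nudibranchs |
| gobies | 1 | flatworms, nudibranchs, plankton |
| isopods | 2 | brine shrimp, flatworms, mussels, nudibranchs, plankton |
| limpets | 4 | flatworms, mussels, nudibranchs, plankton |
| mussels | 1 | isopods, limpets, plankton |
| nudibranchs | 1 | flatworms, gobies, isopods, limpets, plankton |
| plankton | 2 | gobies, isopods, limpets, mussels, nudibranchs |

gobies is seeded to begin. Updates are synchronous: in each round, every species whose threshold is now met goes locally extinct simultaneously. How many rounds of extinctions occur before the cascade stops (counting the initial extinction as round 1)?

Round 1 — gobies goes locally extinct (initial).
Round 2 — checking thresholds:
  flatworms: 1 of 4 neighbours ≥ 1, goes locally extinct.
  nudibranchs: 1 of 5 neighbours ≥ 1, goes locally extinct.
  plankton: 1 of 5 neighbours < 2, below threshold.
Round 3 — checking thresholds:
  isopods: 2 of 5 neighbours ≥ 2, goes locally extinct.
  limpets: 2 of 4 neighbours < 4, below threshold.
  plankton: 2 of 5 neighbours ≥ 2, goes locally extinct.
Round 4 — checking thresholds:
  brine shrimp: 1 of 1 neighbours ≥ 1, goes locally extinct.
  limpets: 3 of 4 neighbours < 4, below threshold.
  mussels: 2 of 3 neighbours ≥ 1, goes locally extinct.
Round 5 — checking thresholds:
  limpets: 4 of 4 neighbours ≥ 4, goes locally extinct.
Round 6 — no new extinctions; cascade stops.

5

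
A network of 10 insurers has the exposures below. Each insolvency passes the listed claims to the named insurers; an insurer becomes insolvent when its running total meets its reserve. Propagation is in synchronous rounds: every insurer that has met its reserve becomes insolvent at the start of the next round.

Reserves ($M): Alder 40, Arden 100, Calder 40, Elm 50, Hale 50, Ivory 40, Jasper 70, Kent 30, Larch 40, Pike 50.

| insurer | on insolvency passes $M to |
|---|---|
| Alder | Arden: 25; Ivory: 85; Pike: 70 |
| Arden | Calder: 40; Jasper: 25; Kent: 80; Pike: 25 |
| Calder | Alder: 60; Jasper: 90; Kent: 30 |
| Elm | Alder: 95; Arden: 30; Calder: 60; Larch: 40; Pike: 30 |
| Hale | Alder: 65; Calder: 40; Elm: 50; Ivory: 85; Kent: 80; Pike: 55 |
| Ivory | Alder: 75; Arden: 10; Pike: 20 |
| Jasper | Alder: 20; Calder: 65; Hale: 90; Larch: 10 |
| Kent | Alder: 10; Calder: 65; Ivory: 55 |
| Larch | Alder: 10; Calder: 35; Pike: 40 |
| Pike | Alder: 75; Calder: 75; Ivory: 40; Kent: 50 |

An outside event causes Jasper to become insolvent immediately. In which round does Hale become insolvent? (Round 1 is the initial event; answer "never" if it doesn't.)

Round 1 — Jasper becomes insolvent (initial).
  Alder: +20 → 20 < 40
  Calder: +65 → 65 ≥ 40
  Hale: +90 → 90 ≥ 50
  Larch: +10 → 10 < 40
Round 2 — Calder, Hale become insolvent.
  Alder: +60+65 → 145 ≥ 40
  Elm: +50 → 50 ≥ 50
  Ivory: +85 → 85 ≥ 40
  Kent: +30+80 → 110 ≥ 30
  Pike: +55 → 55 ≥ 50
Round 3 — Alder, Elm, Ivory, Kent, Pike become insolvent.
  Arden: +25+30+10 → 65 < 100
  Larch: +40 → 50 ≥ 40
Round 4 — Larch becomes insolvent.
No further insolvencies.

2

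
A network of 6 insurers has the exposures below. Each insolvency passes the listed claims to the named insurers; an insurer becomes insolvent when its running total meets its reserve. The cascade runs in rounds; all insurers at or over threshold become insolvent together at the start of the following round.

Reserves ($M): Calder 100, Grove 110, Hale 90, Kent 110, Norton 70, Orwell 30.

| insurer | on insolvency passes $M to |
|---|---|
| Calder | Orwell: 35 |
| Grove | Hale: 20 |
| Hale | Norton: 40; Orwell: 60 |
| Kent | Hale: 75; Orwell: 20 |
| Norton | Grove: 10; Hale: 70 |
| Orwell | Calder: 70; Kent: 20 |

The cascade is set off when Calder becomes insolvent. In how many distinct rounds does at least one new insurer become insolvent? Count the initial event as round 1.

Round 1 — Calder becomes insolvent (initial).
  Orwell: +35 → 35 ≥ 30
Round 2 — Orwell becomes insolvent.
  Kent: +20 → 20 < 110
No further insolvencies.

2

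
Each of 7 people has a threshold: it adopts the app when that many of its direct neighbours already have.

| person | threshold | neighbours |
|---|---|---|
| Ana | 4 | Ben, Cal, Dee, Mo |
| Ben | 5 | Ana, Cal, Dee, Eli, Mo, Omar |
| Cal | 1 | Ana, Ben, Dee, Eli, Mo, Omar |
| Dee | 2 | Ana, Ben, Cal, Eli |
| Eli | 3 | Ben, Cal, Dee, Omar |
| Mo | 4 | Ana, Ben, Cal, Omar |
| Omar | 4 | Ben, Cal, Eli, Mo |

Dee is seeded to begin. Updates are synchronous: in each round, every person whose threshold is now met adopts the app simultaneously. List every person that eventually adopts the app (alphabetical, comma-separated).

Cal, Dee

Round 1 — Dee adopts the app (initial).
Round 2 — checking thresholds:
  Ana: 1 of 4 neighbours < 4, holds.
  Ben: 1 of 6 neighbours < 5, holds.
  Cal: 1 of 6 neighbours ≥ 1, adopts the app.
  Eli: 1 of 4 neighbours < 3, holds.
Round 3 — no new adoptions; cascade stops.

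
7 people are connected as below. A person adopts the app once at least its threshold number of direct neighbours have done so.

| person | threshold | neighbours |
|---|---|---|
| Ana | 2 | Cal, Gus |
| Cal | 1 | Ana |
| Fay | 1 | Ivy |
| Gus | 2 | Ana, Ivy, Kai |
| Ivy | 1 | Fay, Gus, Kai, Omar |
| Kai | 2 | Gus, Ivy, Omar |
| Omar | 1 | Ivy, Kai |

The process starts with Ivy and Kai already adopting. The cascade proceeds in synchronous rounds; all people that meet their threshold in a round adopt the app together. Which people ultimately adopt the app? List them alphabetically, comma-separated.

Fay, Gus, Ivy, Kai, Omar

Round 1 — Ivy, Kai adopt the app (initial).
Round 2 — checking thresholds:
  Fay: 1 of 1 neighbours ≥ 1, adopts the app.
  Gus: 2 of 3 neighbours ≥ 2, adopts the app.
  Omar: 2 of 2 neighbours ≥ 1, adopts the app.
Round 3 — no new adoptions; cascade stops.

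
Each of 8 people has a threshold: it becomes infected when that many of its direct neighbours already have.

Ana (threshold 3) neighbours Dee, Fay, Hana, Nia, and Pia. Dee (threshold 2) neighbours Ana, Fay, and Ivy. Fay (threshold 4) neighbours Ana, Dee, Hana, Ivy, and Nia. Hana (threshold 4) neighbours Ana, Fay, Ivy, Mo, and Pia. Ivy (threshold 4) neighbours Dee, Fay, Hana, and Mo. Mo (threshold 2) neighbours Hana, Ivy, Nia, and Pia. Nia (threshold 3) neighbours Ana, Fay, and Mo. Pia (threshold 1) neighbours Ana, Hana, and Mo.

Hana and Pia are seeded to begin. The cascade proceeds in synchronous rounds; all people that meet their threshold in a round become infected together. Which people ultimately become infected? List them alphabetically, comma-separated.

Hana, Mo, Pia

Round 1 — Hana, Pia become infected (initial).
Round 2 — checking thresholds:
  Ana: 2 of 5 neighbours < 3, not yet.
  Fay: 1 of 5 neighbours < 4, not yet.
  Ivy: 1 of 4 neighbours < 4, not yet.
  Mo: 2 of 4 neighbours ≥ 2, becomes infected.
Round 3 — no new infections; cascade stops.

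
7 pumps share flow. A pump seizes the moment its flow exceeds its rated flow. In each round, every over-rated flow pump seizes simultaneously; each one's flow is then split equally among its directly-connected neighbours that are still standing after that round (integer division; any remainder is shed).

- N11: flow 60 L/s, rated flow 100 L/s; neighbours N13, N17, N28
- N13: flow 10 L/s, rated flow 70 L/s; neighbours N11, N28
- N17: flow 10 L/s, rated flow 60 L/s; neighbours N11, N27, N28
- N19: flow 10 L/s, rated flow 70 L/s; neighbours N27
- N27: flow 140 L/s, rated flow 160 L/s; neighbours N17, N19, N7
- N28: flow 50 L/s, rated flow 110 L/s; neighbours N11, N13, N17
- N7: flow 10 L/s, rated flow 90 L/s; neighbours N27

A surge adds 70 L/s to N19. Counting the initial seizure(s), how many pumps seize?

Round 1 — N19 at 80 > 70. N19 seizes.
  N19 sheds 80 L/s to N27: 80 each.
    N27: 140+80 = 220 > 160
Round 2 — N27 seizes.
  N27 sheds 220 L/s to N17, N7: 110 each.
    N17: 10+110 = 120 > 60
    N7: 10+110 = 120 > 90
Round 3 — N17, N7 seize.
  N17 sheds 120 L/s to N11, N28: 60 each.
    N11: 60+60 = 120 > 100
    N28: 50+60 = 110 ≤ 110
  N7 sheds 120 L/s: no online neighbours, lost.
Round 4 — N11 seizes.
  N11 sheds 120 L/s to N13, N28: 60 each.
    N13: 10+60 = 70 ≤ 70
    N28: 110+60 = 170 > 110
Round 5 — N28 seizes.
  N28 sheds 170 L/s to N13: 170 each.
    N13: 70+170 = 240 > 70
Round 6 — N13 seizes.
  N13 sheds 240 L/s: no online neighbours, lost.
No further seizures.

7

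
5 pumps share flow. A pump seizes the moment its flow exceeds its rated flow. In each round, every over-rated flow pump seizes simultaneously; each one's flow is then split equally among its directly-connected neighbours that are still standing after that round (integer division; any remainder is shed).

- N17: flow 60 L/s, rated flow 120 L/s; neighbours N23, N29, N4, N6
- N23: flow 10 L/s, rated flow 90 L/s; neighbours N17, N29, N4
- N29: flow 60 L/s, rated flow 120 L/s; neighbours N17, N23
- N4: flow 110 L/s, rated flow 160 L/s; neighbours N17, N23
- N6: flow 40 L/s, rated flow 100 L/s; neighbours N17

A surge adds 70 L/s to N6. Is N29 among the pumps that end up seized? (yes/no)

Round 1 — N6 at 110 > 100. N6 seizes.
  N6 sheds 110 L/s to N17: 110 each.
    N17: 60+110 = 170 > 120
Round 2 — N17 seizes.
  N17 sheds 170 L/s to N23, N29, N4: 56 each (2 lost).
    N23: 10+56 = 66 ≤ 90
    N29: 60+56 = 116 ≤ 120
    N4: 110+56 = 166 > 160
Round 3 — N4 seizes.
  N4 sheds 166 L/s to N23: 166 each.
    N23: 66+166 = 232 > 90
Round 4 — N23 seizes.
  N23 sheds 232 L/s to N29: 232 each.
    N29: 116+232 = 348 > 120
Round 5 — N29 seizes.
  N29 sheds 348 L/s: no online neighbours, lost.
No further seizures.

yes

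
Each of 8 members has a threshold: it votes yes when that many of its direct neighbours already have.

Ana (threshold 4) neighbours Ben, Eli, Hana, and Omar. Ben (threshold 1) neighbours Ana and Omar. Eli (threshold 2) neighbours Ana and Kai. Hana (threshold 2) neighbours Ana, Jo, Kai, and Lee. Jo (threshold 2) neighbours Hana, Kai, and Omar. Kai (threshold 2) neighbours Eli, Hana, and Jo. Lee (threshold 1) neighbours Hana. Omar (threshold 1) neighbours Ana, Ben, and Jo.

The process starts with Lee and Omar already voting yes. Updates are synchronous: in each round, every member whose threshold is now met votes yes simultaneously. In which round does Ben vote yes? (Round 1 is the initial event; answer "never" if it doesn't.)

Round 1 — Lee, Omar vote yes (initial).
Round 2 — checking thresholds:
  Ana: 1 of 4 neighbours < 4, holds.
  Ben: 1 of 2 neighbours ≥ 1, votes yes.
  Hana: 1 of 4 neighbours < 2, holds.
  Jo: 1 of 3 neighbours < 2, holds.
Round 3 — no new yes votes; cascade stops.

2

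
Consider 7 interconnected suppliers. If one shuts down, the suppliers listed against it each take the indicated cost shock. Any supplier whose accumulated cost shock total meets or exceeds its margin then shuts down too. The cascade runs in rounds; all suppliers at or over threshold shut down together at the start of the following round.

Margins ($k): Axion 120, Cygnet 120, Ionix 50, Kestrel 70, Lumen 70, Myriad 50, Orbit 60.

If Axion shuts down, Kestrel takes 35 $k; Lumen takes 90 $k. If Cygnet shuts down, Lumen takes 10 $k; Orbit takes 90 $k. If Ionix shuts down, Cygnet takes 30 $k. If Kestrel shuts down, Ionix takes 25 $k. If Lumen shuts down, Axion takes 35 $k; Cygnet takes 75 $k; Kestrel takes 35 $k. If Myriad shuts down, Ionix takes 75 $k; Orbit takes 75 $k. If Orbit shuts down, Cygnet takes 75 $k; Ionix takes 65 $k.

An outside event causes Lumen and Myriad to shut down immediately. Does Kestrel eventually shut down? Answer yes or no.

Round 1 — Lumen, Myriad shut down (initial).
  Axion: +35 → 35 < 120
  Cygnet: +75 → 75 < 120
  Ionix: +75 → 75 ≥ 50
  Kestrel: +35 → 35 < 70
  Orbit: +75 → 75 ≥ 60
Round 2 — Ionix, Orbit shut down.
  Cygnet: +30+75 → 180 ≥ 120
Round 3 — Cygnet shuts down.
No further shutdowns.

no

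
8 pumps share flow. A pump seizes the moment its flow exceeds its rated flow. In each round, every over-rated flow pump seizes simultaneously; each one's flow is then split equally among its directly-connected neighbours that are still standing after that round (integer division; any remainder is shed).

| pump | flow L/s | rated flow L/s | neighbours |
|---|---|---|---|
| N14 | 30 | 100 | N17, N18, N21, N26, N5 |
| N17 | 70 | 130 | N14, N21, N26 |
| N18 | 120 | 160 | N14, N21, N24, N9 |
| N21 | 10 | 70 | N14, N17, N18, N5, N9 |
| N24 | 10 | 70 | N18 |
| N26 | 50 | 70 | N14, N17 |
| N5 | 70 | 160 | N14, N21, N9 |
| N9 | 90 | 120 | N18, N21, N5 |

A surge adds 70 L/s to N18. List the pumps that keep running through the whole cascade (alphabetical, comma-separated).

Round 1 — N18 at 190 > 160. N18 seizes.
  N18 sheds 190 L/s to N14, N21, N24, N9: 47 each (2 lost).
    N14: 30+47 = 77 ≤ 100
    N21: 10+47 = 57 ≤ 70
    N24: 10+47 = 57 ≤ 70
    N9: 90+47 = 137 > 120
Round 2 — N9 seizes.
  N9 sheds 137 L/s to N21, N5: 68 each (1 lost).
    N21: 57+68 = 125 > 70
    N5: 70+68 = 138 ≤ 160
Round 3 — N21 seizes.
  N21 sheds 125 L/s to N14, N17, N5: 41 each (2 lost).
    N14: 77+41 = 118 > 100
    N17: 70+41 = 111 ≤ 130
    N5: 138+41 = 179 > 160
Round 4 — N14, N5 seize.
  N14 sheds 118 L/s to N17, N26: 59 each.
    N17: 111+59 = 170 > 130
    N26: 50+59 = 109 > 70
  N5 sheds 179 L/s: no online neighbours, lost.
Round 5 — N17, N26 seize.
  N17 sheds 170 L/s: no online neighbours, lost.
  N26 sheds 109 L/s: no online neighbours, lost.
No further seizures.

N24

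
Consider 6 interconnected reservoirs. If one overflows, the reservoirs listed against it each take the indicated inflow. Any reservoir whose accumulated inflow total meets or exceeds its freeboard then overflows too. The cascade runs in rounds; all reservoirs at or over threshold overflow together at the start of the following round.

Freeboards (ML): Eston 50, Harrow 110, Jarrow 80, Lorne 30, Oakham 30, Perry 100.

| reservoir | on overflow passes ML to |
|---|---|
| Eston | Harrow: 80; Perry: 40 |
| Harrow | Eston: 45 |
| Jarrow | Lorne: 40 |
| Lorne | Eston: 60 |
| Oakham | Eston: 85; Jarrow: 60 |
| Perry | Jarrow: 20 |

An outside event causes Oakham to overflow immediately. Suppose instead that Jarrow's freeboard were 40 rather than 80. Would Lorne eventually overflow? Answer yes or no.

yes

With Jarrow's freeboard at 40:
Round 1 — Oakham overflows (initial).
  Eston: +85 → 85 ≥ 50
  Jarrow: +60 → 60 ≥ 40
Round 2 — Eston, Jarrow overflow.
  Harrow: +80 → 80 < 110
  Lorne: +40 → 40 ≥ 30
  Perry: +40 → 40 < 100
Round 3 — Lorne overflows.
No further overflows.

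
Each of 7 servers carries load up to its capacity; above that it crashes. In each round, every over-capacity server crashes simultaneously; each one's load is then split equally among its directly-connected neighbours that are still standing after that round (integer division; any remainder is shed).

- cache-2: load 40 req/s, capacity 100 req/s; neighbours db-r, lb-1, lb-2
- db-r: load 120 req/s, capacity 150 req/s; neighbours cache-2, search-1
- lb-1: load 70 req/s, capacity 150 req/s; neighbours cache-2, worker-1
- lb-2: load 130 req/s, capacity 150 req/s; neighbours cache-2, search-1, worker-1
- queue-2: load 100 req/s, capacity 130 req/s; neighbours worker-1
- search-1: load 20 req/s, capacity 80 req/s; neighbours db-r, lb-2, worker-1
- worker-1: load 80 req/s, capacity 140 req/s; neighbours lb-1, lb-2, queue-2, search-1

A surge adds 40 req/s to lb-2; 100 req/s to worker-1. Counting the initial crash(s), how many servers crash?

7

Round 1 — lb-2 at 170 > 150; worker-1 at 180 > 140. lb-2, worker-1 crash.
  lb-2 sheds 170 req/s to cache-2, search-1: 85 each.
    cache-2: 40+85 = 125 > 100
    search-1: 20+85 = 105 > 80
  worker-1 sheds 180 req/s to lb-1, queue-2, search-1: 60 each.
    lb-1: 70+60 = 130 ≤ 150
    queue-2: 100+60 = 160 > 130
    search-1: 105+60 = 165 > 80
Round 2 — cache-2, queue-2, search-1 crash.
  cache-2 sheds 125 req/s to db-r, lb-1: 62 each (1 lost).
    db-r: 120+62 = 182 > 150
    lb-1: 130+62 = 192 > 150
  queue-2 sheds 160 req/s: no online neighbours, lost.
  search-1 sheds 165 req/s to db-r: 165 each.
    db-r: 182+165 = 347 > 150
Round 3 — db-r, lb-1 crash.
  db-r sheds 347 req/s: no online neighbours, lost.
  lb-1 sheds 192 req/s: no online neighbours, lost.
No further crashes.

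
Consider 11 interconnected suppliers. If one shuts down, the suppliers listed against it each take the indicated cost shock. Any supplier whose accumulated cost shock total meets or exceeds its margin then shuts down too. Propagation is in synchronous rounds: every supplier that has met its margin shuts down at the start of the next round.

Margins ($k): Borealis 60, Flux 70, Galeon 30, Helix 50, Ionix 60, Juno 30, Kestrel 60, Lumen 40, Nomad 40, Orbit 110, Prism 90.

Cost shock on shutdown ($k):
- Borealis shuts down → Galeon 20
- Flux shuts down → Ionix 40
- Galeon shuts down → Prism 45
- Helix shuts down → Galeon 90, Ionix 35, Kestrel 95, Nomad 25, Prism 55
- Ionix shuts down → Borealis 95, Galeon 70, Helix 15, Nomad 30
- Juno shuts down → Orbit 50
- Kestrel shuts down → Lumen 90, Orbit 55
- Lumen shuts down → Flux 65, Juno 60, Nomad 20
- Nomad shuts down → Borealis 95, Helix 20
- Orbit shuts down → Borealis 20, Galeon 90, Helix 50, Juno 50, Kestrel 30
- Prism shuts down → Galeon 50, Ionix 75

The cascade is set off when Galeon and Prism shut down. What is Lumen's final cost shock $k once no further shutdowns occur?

0

Round 1 — Galeon, Prism shut down (initial).
  Ionix: +75 → 75 ≥ 60
Round 2 — Ionix shuts down.
  Borealis: +95 → 95 ≥ 60
  Helix: +15 → 15 < 50
  Nomad: +30 → 30 < 40
Round 3 — Borealis shuts down.
No further shutdowns.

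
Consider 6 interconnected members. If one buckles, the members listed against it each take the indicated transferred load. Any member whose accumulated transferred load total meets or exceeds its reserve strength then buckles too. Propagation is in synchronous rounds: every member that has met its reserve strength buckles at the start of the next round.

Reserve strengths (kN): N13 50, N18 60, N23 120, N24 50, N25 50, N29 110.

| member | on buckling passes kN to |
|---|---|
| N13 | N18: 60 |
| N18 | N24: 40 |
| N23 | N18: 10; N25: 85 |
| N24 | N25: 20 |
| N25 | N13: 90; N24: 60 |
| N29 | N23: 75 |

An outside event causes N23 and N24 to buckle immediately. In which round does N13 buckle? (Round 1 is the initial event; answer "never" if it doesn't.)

Round 1 — N23, N24 buckle (initial).
  N18: +10 → 10 < 60
  N25: +85+20 → 105 ≥ 50
Round 2 — N25 buckles.
  N13: +90 → 90 ≥ 50
Round 3 — N13 buckles.
  N18: +60 → 70 ≥ 60
Round 4 — N18 buckles.
No further bucklings.

3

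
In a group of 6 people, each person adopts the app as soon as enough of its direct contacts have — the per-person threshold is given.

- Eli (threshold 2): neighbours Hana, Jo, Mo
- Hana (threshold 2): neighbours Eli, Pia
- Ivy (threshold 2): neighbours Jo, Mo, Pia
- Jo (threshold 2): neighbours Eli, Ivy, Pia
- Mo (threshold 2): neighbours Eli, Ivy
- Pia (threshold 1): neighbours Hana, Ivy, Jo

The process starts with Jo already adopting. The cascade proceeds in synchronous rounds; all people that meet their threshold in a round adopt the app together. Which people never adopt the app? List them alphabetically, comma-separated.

Round 1 — Jo adopts the app (initial).
Round 2 — checking thresholds:
  Eli: 1 of 3 neighbours < 2, not yet.
  Ivy: 1 of 3 neighbours < 2, not yet.
  Pia: 1 of 3 neighbours ≥ 1, adopts the app.
Round 3 — checking thresholds:
  Eli: 1 of 3 neighbours < 2, not yet.
  Hana: 1 of 2 neighbours < 2, not yet.
  Ivy: 2 of 3 neighbours ≥ 2, adopts the app.
Round 4 — no new adoptions; cascade stops.

Eli, Hana, Mo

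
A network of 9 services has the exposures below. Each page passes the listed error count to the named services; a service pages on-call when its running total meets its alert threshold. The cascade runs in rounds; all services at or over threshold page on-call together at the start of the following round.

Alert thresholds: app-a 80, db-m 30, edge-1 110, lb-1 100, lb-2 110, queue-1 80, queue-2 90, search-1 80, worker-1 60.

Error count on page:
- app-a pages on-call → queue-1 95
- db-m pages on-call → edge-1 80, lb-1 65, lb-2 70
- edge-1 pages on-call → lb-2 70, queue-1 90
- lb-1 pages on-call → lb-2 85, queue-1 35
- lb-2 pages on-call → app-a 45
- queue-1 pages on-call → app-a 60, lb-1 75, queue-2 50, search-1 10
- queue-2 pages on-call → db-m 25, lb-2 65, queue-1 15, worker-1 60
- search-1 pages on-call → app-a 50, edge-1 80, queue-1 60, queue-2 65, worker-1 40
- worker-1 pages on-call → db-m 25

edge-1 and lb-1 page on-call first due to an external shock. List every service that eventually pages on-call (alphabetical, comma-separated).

app-a, edge-1, lb-1, lb-2, queue-1

Round 1 — edge-1, lb-1 page on-call (initial).
  lb-2: +70+85 → 155 ≥ 110
  queue-1: +90+35 → 125 ≥ 80
Round 2 — lb-2, queue-1 page on-call.
  app-a: +45+60 → 105 ≥ 80
  queue-2: +50 → 50 < 90
  search-1: +10 → 10 < 80
Round 3 — app-a pages on-call.
No further pages.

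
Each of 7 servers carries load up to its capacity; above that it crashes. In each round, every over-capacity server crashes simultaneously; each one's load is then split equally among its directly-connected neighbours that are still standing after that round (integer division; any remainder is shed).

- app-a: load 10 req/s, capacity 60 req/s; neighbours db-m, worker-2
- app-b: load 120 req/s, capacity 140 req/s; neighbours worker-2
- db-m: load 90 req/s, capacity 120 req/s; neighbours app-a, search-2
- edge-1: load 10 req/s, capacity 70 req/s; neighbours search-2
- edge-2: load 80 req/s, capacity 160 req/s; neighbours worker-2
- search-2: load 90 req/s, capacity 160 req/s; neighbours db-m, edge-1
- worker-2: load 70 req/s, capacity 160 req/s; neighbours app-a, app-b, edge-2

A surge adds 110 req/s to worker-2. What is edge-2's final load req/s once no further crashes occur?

140

Round 1 — worker-2 at 180 > 160. worker-2 crashes.
  worker-2 sheds 180 req/s to app-a, app-b, edge-2: 60 each.
    app-a: 10+60 = 70 > 60
    app-b: 120+60 = 180 > 140
    edge-2: 80+60 = 140 ≤ 160
Round 2 — app-a, app-b crash.
  app-a sheds 70 req/s to db-m: 70 each.
    db-m: 90+70 = 160 > 120
  app-b sheds 180 req/s: no online neighbours, lost.
Round 3 — db-m crashes.
  db-m sheds 160 req/s to search-2: 160 each.
    search-2: 90+160 = 250 > 160
Round 4 — search-2 crashes.
  search-2 sheds 250 req/s to edge-1: 250 each.
    edge-1: 10+250 = 260 > 70
Round 5 — edge-1 crashes.
  edge-1 sheds 260 req/s: no online neighbours, lost.
No further crashes.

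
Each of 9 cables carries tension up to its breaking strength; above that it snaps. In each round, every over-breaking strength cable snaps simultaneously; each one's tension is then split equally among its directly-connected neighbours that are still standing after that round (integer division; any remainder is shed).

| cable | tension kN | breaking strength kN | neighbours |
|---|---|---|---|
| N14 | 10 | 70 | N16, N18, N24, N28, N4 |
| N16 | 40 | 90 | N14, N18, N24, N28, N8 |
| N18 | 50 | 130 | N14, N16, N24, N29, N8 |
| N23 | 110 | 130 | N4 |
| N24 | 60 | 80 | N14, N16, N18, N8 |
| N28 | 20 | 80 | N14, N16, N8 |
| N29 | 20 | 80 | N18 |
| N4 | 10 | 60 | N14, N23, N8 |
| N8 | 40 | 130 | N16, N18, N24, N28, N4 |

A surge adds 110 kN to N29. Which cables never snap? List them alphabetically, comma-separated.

Round 1 — N29 at 130 > 80. N29 snaps.
  N29 sheds 130 kN to N18: 130 each.
    N18: 50+130 = 180 > 130
Round 2 — N18 snaps.
  N18 sheds 180 kN to N14, N16, N24, N8: 45 each.
    N14: 10+45 = 55 ≤ 70
    N16: 40+45 = 85 ≤ 90
    N24: 60+45 = 105 > 80
    N8: 40+45 = 85 ≤ 130
Round 3 — N24 snaps.
  N24 sheds 105 kN to N14, N16, N8: 35 each.
    N14: 55+35 = 90 > 70
    N16: 85+35 = 120 > 90
    N8: 85+35 = 120 ≤ 130
Round 4 — N14, N16 snap.
  N14 sheds 90 kN to N28, N4: 45 each.
    N28: 20+45 = 65 ≤ 80
    N4: 10+45 = 55 ≤ 60
  N16 sheds 120 kN to N28, N8: 60 each.
    N28: 65+60 = 125 > 80
    N8: 120+60 = 180 > 130
Round 5 — N28, N8 snap.
  N28 sheds 125 kN: no online neighbours, lost.
  N8 sheds 180 kN to N4: 180 each.
    N4: 55+180 = 235 > 60
Round 6 — N4 snaps.
  N4 sheds 235 kN to N23: 235 each.
    N23: 110+235 = 345 > 130
Round 7 — N23 snaps.
  N23 sheds 345 kN: no online neighbours, lost.
No further breaks.

none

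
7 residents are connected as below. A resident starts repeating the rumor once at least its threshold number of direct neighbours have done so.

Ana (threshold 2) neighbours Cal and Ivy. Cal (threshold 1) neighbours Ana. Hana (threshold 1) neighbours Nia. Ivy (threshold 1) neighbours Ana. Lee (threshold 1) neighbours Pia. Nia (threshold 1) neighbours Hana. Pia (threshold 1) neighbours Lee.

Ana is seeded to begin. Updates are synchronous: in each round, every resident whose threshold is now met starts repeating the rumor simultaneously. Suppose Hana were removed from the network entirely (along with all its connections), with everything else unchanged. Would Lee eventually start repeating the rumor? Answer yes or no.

no

With Hana removed:
Round 1 — Ana starts repeating the rumor (initial).
Round 2 — checking thresholds:
  Cal: 1 of 1 neighbours ≥ 1, starts repeating the rumor.
  Ivy: 1 of 1 neighbours ≥ 1, starts repeating the rumor.
Round 3 — no new spreads; cascade stops.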